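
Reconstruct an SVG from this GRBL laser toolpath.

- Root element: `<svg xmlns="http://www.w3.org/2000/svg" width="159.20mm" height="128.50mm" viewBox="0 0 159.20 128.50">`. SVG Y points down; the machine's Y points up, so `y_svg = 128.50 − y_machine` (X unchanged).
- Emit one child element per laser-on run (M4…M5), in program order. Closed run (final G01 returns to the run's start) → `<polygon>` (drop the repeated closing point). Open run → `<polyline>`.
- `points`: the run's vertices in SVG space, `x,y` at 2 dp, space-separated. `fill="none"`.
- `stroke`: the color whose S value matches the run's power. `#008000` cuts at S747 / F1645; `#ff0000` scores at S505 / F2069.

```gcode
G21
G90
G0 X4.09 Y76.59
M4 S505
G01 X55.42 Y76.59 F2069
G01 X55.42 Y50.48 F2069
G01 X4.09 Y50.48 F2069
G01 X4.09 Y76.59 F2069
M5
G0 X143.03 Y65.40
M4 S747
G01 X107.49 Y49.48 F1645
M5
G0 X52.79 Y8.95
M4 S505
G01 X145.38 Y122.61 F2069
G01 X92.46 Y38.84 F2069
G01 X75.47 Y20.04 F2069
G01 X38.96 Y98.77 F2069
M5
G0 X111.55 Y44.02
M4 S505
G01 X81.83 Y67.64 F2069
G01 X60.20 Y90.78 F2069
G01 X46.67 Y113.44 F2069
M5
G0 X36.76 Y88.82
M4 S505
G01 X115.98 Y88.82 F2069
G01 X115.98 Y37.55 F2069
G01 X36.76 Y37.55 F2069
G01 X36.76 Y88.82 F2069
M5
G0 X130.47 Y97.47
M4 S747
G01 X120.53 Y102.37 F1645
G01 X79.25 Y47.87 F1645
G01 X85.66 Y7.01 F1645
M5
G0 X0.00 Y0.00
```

<svg xmlns="http://www.w3.org/2000/svg" width="159.20mm" height="128.50mm" viewBox="0 0 159.20 128.50">
  <polygon points="4.09,51.91 55.42,51.91 55.42,78.02 4.09,78.02" fill="none" stroke="#ff0000"/>
  <polyline points="143.03,63.10 107.49,79.02" fill="none" stroke="#008000"/>
  <polyline points="52.79,119.55 145.38,5.89 92.46,89.66 75.47,108.46 38.96,29.73" fill="none" stroke="#ff0000"/>
  <polyline points="111.55,84.48 81.83,60.86 60.20,37.72 46.67,15.06" fill="none" stroke="#ff0000"/>
  <polygon points="36.76,39.68 115.98,39.68 115.98,90.95 36.76,90.95" fill="none" stroke="#ff0000"/>
  <polyline points="130.47,31.03 120.53,26.13 79.25,80.63 85.66,121.49" fill="none" stroke="#008000"/>
</svg>

Each laser-on run becomes one SVG element. Flip Y back into SVG space with y_svg = 128.50 − y_machine.

Run 1: S505 ⇒ score layer `#ff0000`. The run returns to its start, so emit a `<polygon>` with points (Y-flipped): 4.09,51.91 55.42,51.91 55.42,78.02 4.09,78.02.

Run 2: power S747 maps to stroke `#008000` (cut). The run is open, so emit a `<polyline>` with points (Y-flipped): 143.03,63.10 107.49,79.02.

Run 3: the run's S505 means `#ff0000` (score). The run is open, so emit a `<polyline>` with points (Y-flipped): 52.79,119.55 145.38,5.89 92.46,89.66 75.47,108.46 38.96,29.73.

Run 4: S505 ⇒ score layer `#ff0000`. The run is open, so emit a `<polyline>` with points (Y-flipped): 111.55,84.48 81.83,60.86 60.20,37.72 46.67,15.06.

Run 5: the run's S505 means `#ff0000` (score). The run returns to its start, so emit a `<polygon>` with points (Y-flipped): 36.76,39.68 115.98,39.68 115.98,90.95 36.76,90.95.

Run 6: S747 ⇒ cut layer `#008000`. The run is open, so emit a `<polyline>` with points (Y-flipped): 130.47,31.03 120.53,26.13 79.25,80.63 85.66,121.49.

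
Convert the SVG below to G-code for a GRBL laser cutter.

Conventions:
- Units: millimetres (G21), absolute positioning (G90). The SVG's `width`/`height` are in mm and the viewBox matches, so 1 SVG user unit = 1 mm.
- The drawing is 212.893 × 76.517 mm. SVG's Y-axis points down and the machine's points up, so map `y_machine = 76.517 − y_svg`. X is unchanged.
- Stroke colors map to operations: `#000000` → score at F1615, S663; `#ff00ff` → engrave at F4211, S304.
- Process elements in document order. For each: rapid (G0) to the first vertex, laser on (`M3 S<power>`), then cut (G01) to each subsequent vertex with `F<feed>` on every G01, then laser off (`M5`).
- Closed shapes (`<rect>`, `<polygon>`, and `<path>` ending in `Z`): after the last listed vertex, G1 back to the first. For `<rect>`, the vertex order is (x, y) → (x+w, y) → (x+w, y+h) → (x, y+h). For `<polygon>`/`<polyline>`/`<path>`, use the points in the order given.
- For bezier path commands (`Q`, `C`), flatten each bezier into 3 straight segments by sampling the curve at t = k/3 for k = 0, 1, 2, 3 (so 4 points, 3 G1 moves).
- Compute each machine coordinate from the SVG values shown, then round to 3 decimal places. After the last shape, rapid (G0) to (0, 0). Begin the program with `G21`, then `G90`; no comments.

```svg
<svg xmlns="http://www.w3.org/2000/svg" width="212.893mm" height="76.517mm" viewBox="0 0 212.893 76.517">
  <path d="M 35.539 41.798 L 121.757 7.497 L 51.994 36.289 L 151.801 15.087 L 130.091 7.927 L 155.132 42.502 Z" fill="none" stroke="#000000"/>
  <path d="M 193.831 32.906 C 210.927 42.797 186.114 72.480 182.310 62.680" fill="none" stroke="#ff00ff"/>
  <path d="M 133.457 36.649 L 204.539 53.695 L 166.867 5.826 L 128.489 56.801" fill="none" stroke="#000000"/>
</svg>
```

G21
G90
G0 X35.539 Y34.719
M3 S663
G01 X121.757 Y69.020 F1615
G01 X51.994 Y40.228 F1615
G01 X151.801 Y61.430 F1615
G01 X130.091 Y68.590 F1615
G01 X155.132 Y34.015 F1615
G01 X35.539 Y34.719 F1615
M5
G0 X193.831 Y43.611
M3 S304
G01 X199.288 Y29.318 F4211
G01 X190.787 Y15.003 F4211
G01 X182.310 Y13.837 F4211
M5
G0 X133.457 Y39.868
M3 S663
G01 X204.539 Y22.822 F1615
G01 X166.867 Y70.691 F1615
G01 X128.489 Y19.716 F1615
M5
G0 X0.000 Y0.000

viewBox `0 0 212.893 76.517` with mm width/height → 1 unit = 1 mm. Flip: y_m = 76.517 − y_svg.

**Shape 1** — `<path>` closed polygon, stroke `#000000` → score (S663, F1615). Machine vertices: (35.539,34.719) → (121.757,69.020) → (51.994,40.228) → (151.801,61.430) → (130.091,68.590) → (155.132,34.015) → (35.539,34.719). Closed: final G1 returns to the first vertex.

**Shape 2** — `<path>` cubic bezier, stroke `#ff00ff` → engrave (S304, F4211). Control points (SVG): P0=(193.831,32.906), P1=(210.927,42.797), P2=(186.114,72.480), P3=(182.310,62.680); sampled at t=k/3. Machine vertices: (193.831,43.611) → (199.288,29.318) → (190.787,15.003) → (182.310,13.837). Open path.

**Shape 3** — `<path>` open polyline, stroke `#000000` → score (S663, F1615). Machine vertices: (133.457,39.868) → (204.539,22.822) → (166.867,70.691) → (128.489,19.716). Open path.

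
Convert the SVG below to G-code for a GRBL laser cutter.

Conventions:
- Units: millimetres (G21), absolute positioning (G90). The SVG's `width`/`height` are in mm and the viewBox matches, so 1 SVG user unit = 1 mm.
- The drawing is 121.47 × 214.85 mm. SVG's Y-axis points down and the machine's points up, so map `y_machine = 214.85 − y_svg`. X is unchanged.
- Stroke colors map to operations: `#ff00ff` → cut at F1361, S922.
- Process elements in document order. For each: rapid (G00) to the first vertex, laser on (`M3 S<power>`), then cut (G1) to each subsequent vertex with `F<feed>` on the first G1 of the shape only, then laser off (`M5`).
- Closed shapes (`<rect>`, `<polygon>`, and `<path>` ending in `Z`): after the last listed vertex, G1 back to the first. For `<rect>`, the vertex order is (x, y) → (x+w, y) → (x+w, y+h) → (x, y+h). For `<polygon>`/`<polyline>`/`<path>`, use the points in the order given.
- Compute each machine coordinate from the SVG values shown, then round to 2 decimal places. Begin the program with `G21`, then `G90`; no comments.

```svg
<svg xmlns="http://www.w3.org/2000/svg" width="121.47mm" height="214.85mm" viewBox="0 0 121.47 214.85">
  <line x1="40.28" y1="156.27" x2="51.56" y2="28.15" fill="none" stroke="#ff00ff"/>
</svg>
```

Since the viewBox matches the mm dimensions, user units are millimetres directly. The only transform is the Y-flip y_m = 214.85 − y_svg.

Shape 1 is a line segment drawn with `<line>`. Its stroke #ff00ff means cut at S922, F1361. After flipping Y the toolpath is (40.28,58.58) → (51.56,186.70).

G21
G90
G00 X40.28 Y58.58
M3 S922
G1 X51.56 Y186.70 F1361
M5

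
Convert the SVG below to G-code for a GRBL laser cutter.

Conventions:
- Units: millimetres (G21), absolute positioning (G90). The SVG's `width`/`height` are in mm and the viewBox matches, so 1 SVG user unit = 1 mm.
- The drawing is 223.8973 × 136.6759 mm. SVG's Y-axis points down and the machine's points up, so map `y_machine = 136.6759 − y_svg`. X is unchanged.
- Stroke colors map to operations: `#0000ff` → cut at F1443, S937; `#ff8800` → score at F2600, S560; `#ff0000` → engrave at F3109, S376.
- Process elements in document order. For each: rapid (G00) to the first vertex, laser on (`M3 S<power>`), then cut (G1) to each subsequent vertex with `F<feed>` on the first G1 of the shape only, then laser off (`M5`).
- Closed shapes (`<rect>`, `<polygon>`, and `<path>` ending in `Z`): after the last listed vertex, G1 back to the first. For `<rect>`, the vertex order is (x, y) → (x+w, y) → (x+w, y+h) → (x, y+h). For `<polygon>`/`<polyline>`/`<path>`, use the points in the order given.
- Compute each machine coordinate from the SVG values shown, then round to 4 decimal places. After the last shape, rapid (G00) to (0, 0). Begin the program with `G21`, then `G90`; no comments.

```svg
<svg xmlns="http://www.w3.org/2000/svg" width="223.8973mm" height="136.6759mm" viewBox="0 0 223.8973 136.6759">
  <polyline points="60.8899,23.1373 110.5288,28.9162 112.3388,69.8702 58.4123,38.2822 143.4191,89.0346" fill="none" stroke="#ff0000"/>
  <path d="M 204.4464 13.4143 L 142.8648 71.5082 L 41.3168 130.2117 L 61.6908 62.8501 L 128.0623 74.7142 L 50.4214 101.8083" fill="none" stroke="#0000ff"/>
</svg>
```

G21
G90
G00 X60.8899 Y113.5386
M3 S376
G1 X110.5288 Y107.7597 F3109
G1 X112.3388 Y66.8057
G1 X58.4123 Y98.3937
G1 X143.4191 Y47.6413
M5
G00 X204.4464 Y123.2616
M3 S937
G1 X142.8648 Y65.1677 F1443
G1 X41.3168 Y6.4642
G1 X61.6908 Y73.8258
G1 X128.0623 Y61.9617
G1 X50.4214 Y34.8676
M5
G00 X0.0000 Y0.0000

1 u = 1 mm; y_m = 136.6759 − y.

[1] `<polyline>` open polyline, #ff0000→engrave S376 F3109: (60.8899,113.5386) → (110.5288,107.7597) → (112.3388,66.8057) → (58.4123,98.3937) → (143.4191,47.6413)

[2] `<path>` open polyline, #0000ff→cut S937 F1443: (204.4464,123.2616) → (142.8648,65.1677) → (41.3168,6.4642) → (61.6908,73.8258) → (128.0623,61.9617) → (50.4214,34.8676)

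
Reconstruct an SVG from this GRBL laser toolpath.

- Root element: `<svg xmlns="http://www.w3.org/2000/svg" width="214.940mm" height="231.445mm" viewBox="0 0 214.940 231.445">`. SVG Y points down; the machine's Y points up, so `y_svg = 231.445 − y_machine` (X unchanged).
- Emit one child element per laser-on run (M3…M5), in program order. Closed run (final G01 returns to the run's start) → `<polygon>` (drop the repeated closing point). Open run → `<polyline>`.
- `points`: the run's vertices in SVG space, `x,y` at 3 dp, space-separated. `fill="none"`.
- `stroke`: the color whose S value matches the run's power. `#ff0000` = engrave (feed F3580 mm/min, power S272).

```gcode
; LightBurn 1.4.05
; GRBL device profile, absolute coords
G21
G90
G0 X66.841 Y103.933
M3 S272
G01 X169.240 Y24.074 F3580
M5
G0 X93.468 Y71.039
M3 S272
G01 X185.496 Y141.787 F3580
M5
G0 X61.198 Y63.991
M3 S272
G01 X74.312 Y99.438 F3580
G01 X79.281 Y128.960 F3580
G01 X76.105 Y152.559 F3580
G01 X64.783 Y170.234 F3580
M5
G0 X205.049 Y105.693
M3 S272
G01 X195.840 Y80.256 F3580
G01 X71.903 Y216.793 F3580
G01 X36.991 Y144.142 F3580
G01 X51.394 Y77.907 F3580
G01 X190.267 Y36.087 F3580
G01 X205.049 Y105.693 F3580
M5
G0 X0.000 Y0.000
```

y_svg = 231.445 − y_m. Every run uses S272, so all elements get stroke `#ff0000` (engrave).

[1] open run; points: 66.841,127.512 169.240,207.371

[2] open run; points: 93.468,160.406 185.496,89.658

[3] open run; points: 61.198,167.454 74.312,132.007 79.281,102.485 76.105,78.886 64.783,61.211

[4] closed run; points: 205.049,125.752 195.840,151.189 71.903,14.652 36.991,87.303 51.394,153.538 190.267,195.358

<svg xmlns="http://www.w3.org/2000/svg" width="214.940mm" height="231.445mm" viewBox="0 0 214.940 231.445">
  <polyline points="66.841,127.512 169.240,207.371" fill="none" stroke="#ff0000"/>
  <polyline points="93.468,160.406 185.496,89.658" fill="none" stroke="#ff0000"/>
  <polyline points="61.198,167.454 74.312,132.007 79.281,102.485 76.105,78.886 64.783,61.211" fill="none" stroke="#ff0000"/>
  <polygon points="205.049,125.752 195.840,151.189 71.903,14.652 36.991,87.303 51.394,153.538 190.267,195.358" fill="none" stroke="#ff0000"/>
</svg>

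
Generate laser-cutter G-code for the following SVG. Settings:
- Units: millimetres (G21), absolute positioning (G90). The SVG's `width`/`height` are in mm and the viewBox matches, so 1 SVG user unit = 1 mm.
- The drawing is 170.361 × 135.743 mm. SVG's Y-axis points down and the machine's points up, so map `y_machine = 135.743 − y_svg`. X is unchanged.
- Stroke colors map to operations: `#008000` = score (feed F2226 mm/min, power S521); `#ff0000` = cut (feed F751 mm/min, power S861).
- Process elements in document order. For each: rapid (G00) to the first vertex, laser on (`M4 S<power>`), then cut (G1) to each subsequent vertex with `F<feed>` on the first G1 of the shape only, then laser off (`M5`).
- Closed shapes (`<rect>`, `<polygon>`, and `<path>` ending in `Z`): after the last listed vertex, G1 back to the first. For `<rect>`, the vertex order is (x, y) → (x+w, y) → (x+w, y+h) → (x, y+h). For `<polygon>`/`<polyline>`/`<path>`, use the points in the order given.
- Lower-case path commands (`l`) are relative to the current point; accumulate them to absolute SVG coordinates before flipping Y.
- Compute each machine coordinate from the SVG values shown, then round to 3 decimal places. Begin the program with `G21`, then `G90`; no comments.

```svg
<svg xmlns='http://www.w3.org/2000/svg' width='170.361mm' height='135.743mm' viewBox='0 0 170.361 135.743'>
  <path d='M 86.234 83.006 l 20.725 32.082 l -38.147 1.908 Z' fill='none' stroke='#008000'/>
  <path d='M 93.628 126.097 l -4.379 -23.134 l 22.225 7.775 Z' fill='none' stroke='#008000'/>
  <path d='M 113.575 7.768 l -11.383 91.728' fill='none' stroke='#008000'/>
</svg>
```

viewBox `0 0 170.361 135.743` with mm width/height → 1 unit = 1 mm. Flip: y_m = 135.743 − y_svg.

**Shape 1** — `<path>` regular polygon, stroke `#008000` → score (S521, F2226). Machine vertices: (86.234,52.737) → (106.959,20.655) → (68.812,18.747) → (86.234,52.737). Closed: final G1 returns to the first vertex.

**Shape 2** — `<path>` regular polygon, stroke `#008000` → score (S521, F2226). Machine vertices: (93.628,9.646) → (89.249,32.780) → (111.474,25.005) → (93.628,9.646). Closed: final G1 returns to the first vertex.

**Shape 3** — `<path>` line segment, stroke `#008000` → score (S521, F2226). Machine vertices: (113.575,127.975) → (102.192,36.247). Open path.

G21
G90
G00 X86.234 Y52.737
M4 S521
G1 X106.959 Y20.655 F2226
G1 X68.812 Y18.747
G1 X86.234 Y52.737
M5
G00 X93.628 Y9.646
M4 S521
G1 X89.249 Y32.780 F2226
G1 X111.474 Y25.005
G1 X93.628 Y9.646
M5
G00 X113.575 Y127.975
M4 S521
G1 X102.192 Y36.247 F2226
M5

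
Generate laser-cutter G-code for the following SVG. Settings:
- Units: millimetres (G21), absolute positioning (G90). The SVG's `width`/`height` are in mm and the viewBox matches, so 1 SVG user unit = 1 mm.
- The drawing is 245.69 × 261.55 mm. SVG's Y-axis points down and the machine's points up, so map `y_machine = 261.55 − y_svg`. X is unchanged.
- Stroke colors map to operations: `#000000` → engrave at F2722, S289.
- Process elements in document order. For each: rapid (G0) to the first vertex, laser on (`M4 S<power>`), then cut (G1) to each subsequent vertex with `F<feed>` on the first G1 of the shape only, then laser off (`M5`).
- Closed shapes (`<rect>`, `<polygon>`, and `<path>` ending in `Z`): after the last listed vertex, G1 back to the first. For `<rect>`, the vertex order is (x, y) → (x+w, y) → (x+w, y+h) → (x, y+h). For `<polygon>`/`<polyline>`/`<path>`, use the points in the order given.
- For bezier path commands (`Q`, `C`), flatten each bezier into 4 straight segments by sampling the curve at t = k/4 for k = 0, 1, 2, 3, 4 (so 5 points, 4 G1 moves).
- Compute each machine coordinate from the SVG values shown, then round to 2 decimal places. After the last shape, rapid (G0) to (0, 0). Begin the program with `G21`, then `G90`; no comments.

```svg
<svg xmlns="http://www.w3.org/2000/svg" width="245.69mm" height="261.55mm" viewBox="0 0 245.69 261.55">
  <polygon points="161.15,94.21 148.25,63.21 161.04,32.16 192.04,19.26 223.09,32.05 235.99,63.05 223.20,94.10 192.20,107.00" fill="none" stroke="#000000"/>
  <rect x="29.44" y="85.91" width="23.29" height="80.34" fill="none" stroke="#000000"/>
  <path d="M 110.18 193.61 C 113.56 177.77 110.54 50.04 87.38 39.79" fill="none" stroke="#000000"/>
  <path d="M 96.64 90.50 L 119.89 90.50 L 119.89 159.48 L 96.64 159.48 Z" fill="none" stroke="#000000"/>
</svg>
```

1 u = 1 mm; y_m = 261.55 − y.

[1] `<polygon>` regular polygon, #000000→engrave S289 F2722: (161.15,167.34) → (148.25,198.34) → (161.04,229.39) → (192.04,242.29) → (223.09,229.50) → (235.99,198.50) → (223.20,167.45) → (192.20,154.55) → (161.15,167.34) (closed)

[2] `<rect>` rectangle, #000000→engrave S289 F2722: (29.44,175.64) → (52.73,175.64) → (52.73,95.30) → (29.44,95.30) → (29.44,175.64) (closed)

[3] `<path>` cubic bezier, #000000→engrave S289 F2722: (110.18,67.94) → (111.30,97.22) → (108.73,146.95) → (101.19,195.63) → (87.38,221.76)

[4] `<path>` rectangle, #000000→engrave S289 F2722: (96.64,171.05) → (119.89,171.05) → (119.89,102.07) → (96.64,102.07) → (96.64,171.05) (closed)

G21
G90
G0 X161.15 Y167.34
M4 S289
G1 X148.25 Y198.34 F2722
G1 X161.04 Y229.39
G1 X192.04 Y242.29
G1 X223.09 Y229.50
G1 X235.99 Y198.50
G1 X223.20 Y167.45
G1 X192.20 Y154.55
G1 X161.15 Y167.34
M5
G0 X29.44 Y175.64
M4 S289
G1 X52.73 Y175.64 F2722
G1 X52.73 Y95.30
G1 X29.44 Y95.30
G1 X29.44 Y175.64
M5
G0 X110.18 Y67.94
M4 S289
G1 X111.30 Y97.22 F2722
G1 X108.73 Y146.95
G1 X101.19 Y195.63
G1 X87.38 Y221.76
M5
G0 X96.64 Y171.05
M4 S289
G1 X119.89 Y171.05 F2722
G1 X119.89 Y102.07
G1 X96.64 Y102.07
G1 X96.64 Y171.05
M5
G0 X0.00 Y0.00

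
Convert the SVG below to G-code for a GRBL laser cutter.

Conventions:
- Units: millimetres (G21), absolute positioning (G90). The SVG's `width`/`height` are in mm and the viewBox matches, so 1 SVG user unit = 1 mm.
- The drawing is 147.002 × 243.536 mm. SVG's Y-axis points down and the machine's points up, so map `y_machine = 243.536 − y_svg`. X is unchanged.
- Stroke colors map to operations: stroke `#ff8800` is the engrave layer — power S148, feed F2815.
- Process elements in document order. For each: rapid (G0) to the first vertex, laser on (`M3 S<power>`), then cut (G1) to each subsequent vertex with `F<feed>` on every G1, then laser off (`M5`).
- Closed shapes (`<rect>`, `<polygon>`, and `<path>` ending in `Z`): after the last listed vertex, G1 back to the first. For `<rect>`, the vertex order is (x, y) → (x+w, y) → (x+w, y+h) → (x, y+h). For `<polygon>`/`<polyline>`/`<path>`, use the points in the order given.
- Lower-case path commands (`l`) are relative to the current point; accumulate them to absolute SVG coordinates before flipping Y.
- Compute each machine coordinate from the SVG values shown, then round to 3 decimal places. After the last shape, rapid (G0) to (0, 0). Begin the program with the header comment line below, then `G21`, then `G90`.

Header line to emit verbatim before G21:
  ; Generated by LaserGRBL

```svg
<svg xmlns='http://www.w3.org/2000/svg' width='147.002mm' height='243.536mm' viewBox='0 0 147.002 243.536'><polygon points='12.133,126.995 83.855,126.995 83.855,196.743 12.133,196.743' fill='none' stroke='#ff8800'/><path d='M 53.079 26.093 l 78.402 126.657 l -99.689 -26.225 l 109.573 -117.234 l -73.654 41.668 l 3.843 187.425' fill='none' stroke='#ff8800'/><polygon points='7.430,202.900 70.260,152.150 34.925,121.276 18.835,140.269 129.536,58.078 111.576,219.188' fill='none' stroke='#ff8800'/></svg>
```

; Generated by LaserGRBL
G21
G90
G0 X12.133 Y116.541
M3 S148
G1 X83.855 Y116.541 F2815
G1 X83.855 Y46.793 F2815
G1 X12.133 Y46.793 F2815
G1 X12.133 Y116.541 F2815
M5
G0 X53.079 Y217.443
M3 S148
G1 X131.481 Y90.786 F2815
G1 X31.792 Y117.011 F2815
G1 X141.365 Y234.245 F2815
G1 X67.711 Y192.577 F2815
G1 X71.554 Y5.152 F2815
M5
G0 X7.430 Y40.636
M3 S148
G1 X70.260 Y91.386 F2815
G1 X34.925 Y122.260 F2815
G1 X18.835 Y103.267 F2815
G1 X129.536 Y185.458 F2815
G1 X111.576 Y24.348 F2815
G1 X7.430 Y40.636 F2815
M5
G0 X0.000 Y0.000

1 u = 1 mm; y_m = 243.536 − y.

[1] `<polygon>` rectangle, #ff8800→engrave S148 F2815: (12.133,116.541) → (83.855,116.541) → (83.855,46.793) → (12.133,46.793) → (12.133,116.541) (closed)

[2] `<path>` open polyline, #ff8800→engrave S148 F2815: (53.079,217.443) → (131.481,90.786) → (31.792,117.011) → (141.365,234.245) → (67.711,192.577) → (71.554,5.152)

[3] `<polygon>` closed polygon, #ff8800→engrave S148 F2815: (7.430,40.636) → (70.260,91.386) → (34.925,122.260) → (18.835,103.267) → (129.536,185.458) → (111.576,24.348) → (7.430,40.636) (closed)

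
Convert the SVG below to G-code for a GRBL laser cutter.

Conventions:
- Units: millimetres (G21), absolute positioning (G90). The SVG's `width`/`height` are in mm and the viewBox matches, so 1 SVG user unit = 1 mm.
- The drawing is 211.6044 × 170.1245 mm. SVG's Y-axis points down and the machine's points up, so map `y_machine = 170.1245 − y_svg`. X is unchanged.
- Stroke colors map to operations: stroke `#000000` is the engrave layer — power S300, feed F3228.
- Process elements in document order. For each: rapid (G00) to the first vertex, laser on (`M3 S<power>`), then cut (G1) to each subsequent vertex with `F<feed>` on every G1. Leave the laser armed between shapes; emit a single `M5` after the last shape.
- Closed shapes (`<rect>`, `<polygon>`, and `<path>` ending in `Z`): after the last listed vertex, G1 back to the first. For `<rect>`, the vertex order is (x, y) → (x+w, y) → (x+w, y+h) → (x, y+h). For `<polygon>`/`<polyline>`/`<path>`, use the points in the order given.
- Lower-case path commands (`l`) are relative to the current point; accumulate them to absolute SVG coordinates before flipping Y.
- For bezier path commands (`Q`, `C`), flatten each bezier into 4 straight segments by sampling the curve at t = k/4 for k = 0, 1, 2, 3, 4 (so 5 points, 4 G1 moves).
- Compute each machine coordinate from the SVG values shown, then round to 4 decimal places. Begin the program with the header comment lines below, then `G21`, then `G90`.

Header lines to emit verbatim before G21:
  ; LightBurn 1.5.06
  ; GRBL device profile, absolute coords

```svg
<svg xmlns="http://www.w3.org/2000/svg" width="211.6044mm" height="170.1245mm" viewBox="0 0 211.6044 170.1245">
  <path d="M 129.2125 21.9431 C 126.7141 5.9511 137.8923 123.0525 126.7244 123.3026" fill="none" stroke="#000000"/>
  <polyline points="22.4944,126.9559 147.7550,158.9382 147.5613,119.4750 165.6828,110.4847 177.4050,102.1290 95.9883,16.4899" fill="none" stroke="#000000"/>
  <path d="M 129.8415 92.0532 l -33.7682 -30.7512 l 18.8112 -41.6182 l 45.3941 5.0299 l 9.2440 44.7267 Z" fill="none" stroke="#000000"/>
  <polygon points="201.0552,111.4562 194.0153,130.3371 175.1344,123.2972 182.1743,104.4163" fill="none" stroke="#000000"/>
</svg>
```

; LightBurn 1.5.06
; GRBL device profile, absolute coords
G21
G90
G00 X129.2125 Y148.1814
M3 S300
G1 X129.3402 Y139.1258 F3228
G1 X131.2195 Y103.5924 F3228
G1 X131.4733 Y65.0137 F3228
G1 X126.7244 Y46.8219 F3228
G00 X22.4944 Y43.1686
M3 S300
G1 X147.7550 Y11.1863 F3228
G1 X147.5613 Y50.6495 F3228
G1 X165.6828 Y59.6398 F3228
G1 X177.4050 Y67.9955 F3228
G1 X95.9883 Y153.6346 F3228
G00 X129.8415 Y78.0713
M3 S300
G1 X96.0733 Y108.8225 F3228
G1 X114.8845 Y150.4407 F3228
G1 X160.2786 Y145.4108 F3228
G1 X169.5226 Y100.6841 F3228
G1 X129.8415 Y78.0713 F3228
G00 X201.0552 Y58.6683
M3 S300
G1 X194.0153 Y39.7874 F3228
G1 X175.1344 Y46.8273 F3228
G1 X182.1743 Y65.7082 F3228
G1 X201.0552 Y58.6683 F3228
M5

1 u = 1 mm; y_m = 170.1245 − y.

[1] `<path>` cubic bezier, #000000→engrave S300 F3228: (129.2125,148.1814) → (129.3402,139.1258) → (131.2195,103.5924) → (131.4733,65.0137) → (126.7244,46.8219)

[2] `<polyline>` open polyline, #000000→engrave S300 F3228: (22.4944,43.1686) → (147.7550,11.1863) → (147.5613,50.6495) → (165.6828,59.6398) → (177.4050,67.9955) → (95.9883,153.6346)

[3] `<path>` regular polygon, #000000→engrave S300 F3228: (129.8415,78.0713) → (96.0733,108.8225) → (114.8845,150.4407) → (160.2786,145.4108) → (169.5226,100.6841) → (129.8415,78.0713) (closed)

[4] `<polygon>` regular polygon, #000000→engrave S300 F3228: (201.0552,58.6683) → (194.0153,39.7874) → (175.1344,46.8273) → (182.1743,65.7082) → (201.0552,58.6683) (closed)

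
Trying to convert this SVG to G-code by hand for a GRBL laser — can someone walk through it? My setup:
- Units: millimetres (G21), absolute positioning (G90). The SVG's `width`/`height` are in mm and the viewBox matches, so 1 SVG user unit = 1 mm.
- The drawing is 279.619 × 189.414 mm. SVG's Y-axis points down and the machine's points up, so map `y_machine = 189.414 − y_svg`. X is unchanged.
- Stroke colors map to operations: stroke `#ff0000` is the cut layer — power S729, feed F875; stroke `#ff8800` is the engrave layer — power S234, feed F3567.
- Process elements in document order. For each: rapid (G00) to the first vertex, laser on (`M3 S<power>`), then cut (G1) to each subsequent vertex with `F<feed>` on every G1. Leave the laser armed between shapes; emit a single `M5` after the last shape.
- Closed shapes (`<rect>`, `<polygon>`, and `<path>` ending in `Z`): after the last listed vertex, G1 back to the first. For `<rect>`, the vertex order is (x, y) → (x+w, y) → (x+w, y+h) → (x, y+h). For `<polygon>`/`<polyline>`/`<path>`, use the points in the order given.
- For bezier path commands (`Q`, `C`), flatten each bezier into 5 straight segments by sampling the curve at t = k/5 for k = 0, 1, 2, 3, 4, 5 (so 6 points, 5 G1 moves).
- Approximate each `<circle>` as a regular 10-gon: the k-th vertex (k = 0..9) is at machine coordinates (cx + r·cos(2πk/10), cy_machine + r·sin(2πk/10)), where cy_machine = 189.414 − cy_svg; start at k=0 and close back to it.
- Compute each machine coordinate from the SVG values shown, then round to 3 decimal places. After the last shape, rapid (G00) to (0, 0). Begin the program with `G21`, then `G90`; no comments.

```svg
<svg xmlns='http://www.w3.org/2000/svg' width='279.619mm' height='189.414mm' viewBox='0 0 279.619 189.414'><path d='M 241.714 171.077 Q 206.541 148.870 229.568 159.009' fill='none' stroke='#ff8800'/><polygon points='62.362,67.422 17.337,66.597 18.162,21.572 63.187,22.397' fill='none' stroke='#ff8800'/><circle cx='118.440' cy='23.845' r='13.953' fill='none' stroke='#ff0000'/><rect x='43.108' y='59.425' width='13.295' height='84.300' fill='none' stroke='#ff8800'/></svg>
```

G21
G90
G00 X241.714 Y18.337
M3 S234
G1 X229.973 Y25.926 F3567
G1 X222.888 Y30.927 F3567
G1 X220.458 Y33.341 F3567
G1 X222.685 Y33.167 F3567
G1 X229.568 Y30.405 F3567
G00 X62.362 Y121.992
M3 S234
G1 X17.337 Y122.817 F3567
G1 X18.162 Y167.842 F3567
G1 X63.187 Y167.017 F3567
G1 X62.362 Y121.992 F3567
G00 X132.393 Y165.569
M3 S729
G1 X129.728 Y173.770 F875
G1 X122.752 Y178.839 F875
G1 X114.128 Y178.839 F875
G1 X107.152 Y173.770 F875
G1 X104.487 Y165.569 F875
G1 X107.152 Y157.368 F875
G1 X114.128 Y152.299 F875
G1 X122.752 Y152.299 F875
G1 X129.728 Y157.368 F875
G1 X132.393 Y165.569 F875
G00 X43.108 Y129.989
M3 S234
G1 X56.403 Y129.989 F3567
G1 X56.403 Y45.689 F3567
G1 X43.108 Y45.689 F3567
G1 X43.108 Y129.989 F3567
M5
G00 X0.000 Y0.000

1 u = 1 mm; y_m = 189.414 − y.

[1] `<path>` quadratic bezier, #ff8800→engrave S234 F3567: (241.714,18.337) → (229.973,25.926) → (222.888,30.927) → (220.458,33.341) → (222.685,33.167) → (229.568,30.405)

[2] `<polygon>` regular polygon, #ff8800→engrave S234 F3567: (62.362,121.992) → (17.337,122.817) → (18.162,167.842) → (63.187,167.017) → (62.362,121.992) (closed)

[3] `<circle>` circle, #ff0000→cut S729 F875: (132.393,165.569) → (129.728,173.770) → (122.752,178.839) → (114.128,178.839) → (107.152,173.770) → (104.487,165.569) → (107.152,157.368) → (114.128,152.299) → (122.752,152.299) → (129.728,157.368) → (132.393,165.569) (closed)

[4] `<rect>` rectangle, #ff8800→engrave S234 F3567: (43.108,129.989) → (56.403,129.989) → (56.403,45.689) → (43.108,45.689) → (43.108,129.989) (closed)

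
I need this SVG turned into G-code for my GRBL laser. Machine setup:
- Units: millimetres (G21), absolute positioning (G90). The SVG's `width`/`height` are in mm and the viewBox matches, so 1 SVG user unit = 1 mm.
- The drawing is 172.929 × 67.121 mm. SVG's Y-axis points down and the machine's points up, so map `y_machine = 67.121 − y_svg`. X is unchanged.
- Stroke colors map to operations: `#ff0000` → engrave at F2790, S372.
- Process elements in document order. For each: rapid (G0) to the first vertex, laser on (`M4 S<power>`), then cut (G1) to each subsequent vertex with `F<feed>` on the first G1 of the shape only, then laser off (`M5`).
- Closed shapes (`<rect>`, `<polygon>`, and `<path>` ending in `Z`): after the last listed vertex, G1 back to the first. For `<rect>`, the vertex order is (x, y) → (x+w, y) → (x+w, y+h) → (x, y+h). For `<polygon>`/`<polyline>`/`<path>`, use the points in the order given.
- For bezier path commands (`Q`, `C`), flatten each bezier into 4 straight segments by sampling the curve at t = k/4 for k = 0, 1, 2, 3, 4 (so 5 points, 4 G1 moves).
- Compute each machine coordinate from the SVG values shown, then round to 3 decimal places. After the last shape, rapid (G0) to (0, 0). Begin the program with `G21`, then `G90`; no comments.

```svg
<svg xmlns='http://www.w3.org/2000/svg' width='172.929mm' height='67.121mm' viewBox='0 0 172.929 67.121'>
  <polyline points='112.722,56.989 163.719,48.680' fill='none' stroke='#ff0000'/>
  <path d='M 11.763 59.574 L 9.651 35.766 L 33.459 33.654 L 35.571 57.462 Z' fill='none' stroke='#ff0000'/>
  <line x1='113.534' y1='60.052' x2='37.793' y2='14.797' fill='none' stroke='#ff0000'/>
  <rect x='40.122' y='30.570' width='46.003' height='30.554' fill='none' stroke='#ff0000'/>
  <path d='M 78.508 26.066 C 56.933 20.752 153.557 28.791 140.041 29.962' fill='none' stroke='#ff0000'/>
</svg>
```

Since the viewBox matches the mm dimensions, user units are millimetres directly. The only transform is the Y-flip y_m = 67.121 − y_svg.

Shape 1 is a line segment drawn with `<polyline>`. Its stroke #ff0000 means engrave at S372, F2790. After flipping Y the toolpath is (112.722,10.132) → (163.719,18.441).

Shape 2 is a regular polygon drawn with `<path>`. Its stroke #ff0000 means engrave at S372, F2790. After flipping Y the toolpath is (11.763,7.547) → (9.651,31.355) → (33.459,33.467) → (35.571,9.659) → (11.763,7.547), returning to the start.

Shape 3 is a line segment drawn with `<line>`. Its stroke #ff0000 means engrave at S372, F2790. After flipping Y the toolpath is (113.534,7.069) → (37.793,52.324).

Shape 4 is a rectangle drawn with `<rect>`. Its stroke #ff0000 means engrave at S372, F2790. After flipping Y the toolpath is (40.122,36.551) → (86.125,36.551) → (86.125,5.997) → (40.122,5.997) → (40.122,36.551), returning to the start.

Shape 5 is a cubic bezier drawn with `<path>`. Its stroke #ff0000 means engrave at S372, F2790. After flipping Y the toolpath is (78.508,41.055) → (80.921,42.853) → (106.252,41.539) → (133.095,39.009) → (140.041,37.159).

G21
G90
G0 X112.722 Y10.132
M4 S372
G1 X163.719 Y18.441 F2790
M5
G0 X11.763 Y7.547
M4 S372
G1 X9.651 Y31.355 F2790
G1 X33.459 Y33.467
G1 X35.571 Y9.659
G1 X11.763 Y7.547
M5
G0 X113.534 Y7.069
M4 S372
G1 X37.793 Y52.324 F2790
M5
G0 X40.122 Y36.551
M4 S372
G1 X86.125 Y36.551 F2790
G1 X86.125 Y5.997
G1 X40.122 Y5.997
G1 X40.122 Y36.551
M5
G0 X78.508 Y41.055
M4 S372
G1 X80.921 Y42.853 F2790
G1 X106.252 Y41.539
G1 X133.095 Y39.009
G1 X140.041 Y37.159
M5
G0 X0.000 Y0.000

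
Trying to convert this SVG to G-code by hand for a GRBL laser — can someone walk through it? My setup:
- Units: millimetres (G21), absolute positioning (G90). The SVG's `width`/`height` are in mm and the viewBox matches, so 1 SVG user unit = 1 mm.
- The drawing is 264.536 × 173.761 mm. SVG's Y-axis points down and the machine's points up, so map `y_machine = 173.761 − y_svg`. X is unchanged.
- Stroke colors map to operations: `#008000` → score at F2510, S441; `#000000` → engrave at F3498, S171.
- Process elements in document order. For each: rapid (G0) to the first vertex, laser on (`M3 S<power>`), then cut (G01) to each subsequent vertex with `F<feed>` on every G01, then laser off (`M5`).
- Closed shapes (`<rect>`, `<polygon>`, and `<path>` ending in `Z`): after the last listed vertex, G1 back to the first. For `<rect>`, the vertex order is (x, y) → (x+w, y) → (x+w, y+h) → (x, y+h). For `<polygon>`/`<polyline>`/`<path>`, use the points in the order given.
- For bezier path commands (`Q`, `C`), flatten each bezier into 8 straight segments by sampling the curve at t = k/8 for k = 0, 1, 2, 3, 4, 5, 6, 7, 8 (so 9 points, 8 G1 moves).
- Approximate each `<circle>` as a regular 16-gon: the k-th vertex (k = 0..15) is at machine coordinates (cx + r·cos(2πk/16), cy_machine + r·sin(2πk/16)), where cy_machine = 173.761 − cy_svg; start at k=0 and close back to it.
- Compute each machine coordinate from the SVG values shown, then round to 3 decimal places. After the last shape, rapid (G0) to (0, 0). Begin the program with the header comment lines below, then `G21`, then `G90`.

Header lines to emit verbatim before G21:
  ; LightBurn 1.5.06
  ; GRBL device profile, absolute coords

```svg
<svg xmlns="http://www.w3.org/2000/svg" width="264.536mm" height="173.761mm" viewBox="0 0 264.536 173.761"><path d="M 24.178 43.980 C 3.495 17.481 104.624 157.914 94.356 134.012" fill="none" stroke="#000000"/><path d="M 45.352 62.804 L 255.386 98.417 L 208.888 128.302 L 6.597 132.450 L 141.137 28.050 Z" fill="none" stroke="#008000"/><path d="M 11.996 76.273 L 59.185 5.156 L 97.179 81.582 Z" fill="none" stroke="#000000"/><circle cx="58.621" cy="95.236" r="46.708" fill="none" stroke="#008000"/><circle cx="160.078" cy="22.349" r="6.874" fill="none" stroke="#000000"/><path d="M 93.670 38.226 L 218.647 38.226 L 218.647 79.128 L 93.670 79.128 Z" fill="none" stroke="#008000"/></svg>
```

Since the viewBox matches the mm dimensions, user units are millimetres directly. The only transform is the Y-flip y_m = 173.761 − y_svg.

Shape 1 is a cubic bezier drawn with `<path>`. Its stroke #000000 means engrave at S171, F3498. After flipping Y the toolpath is (24.178,129.781) → (21.676,132.540) → (27.862,123.532) → (40.001,106.637) → (55.361,85.739) → (71.210,64.719) → (84.814,47.459) → (93.440,37.842) → (94.356,39.749).

Shape 2 is a closed polygon drawn with `<path>`. Its stroke #008000 means score at S441, F2510. After flipping Y the toolpath is (45.352,110.957) → (255.386,75.344) → (208.888,45.459) → (6.597,41.311) → (141.137,145.711) → (45.352,110.957), returning to the start.

Shape 3 is a regular polygon drawn with `<path>`. Its stroke #000000 means engrave at S171, F3498. After flipping Y the toolpath is (11.996,97.488) → (59.185,168.605) → (97.179,92.179) → (11.996,97.488), returning to the start.

Shape 4 is a circle drawn with `<circle>`. Its stroke #008000 means score at S441, F2510. After flipping Y the toolpath is (105.329,78.525) → (101.774,96.399) → (91.649,111.553) → (76.495,121.678) → (58.621,125.233) → (40.747,121.678) → (25.593,111.553) → (15.468,96.399) → (11.913,78.525) → (15.468,60.651) → (25.593,45.497) → (40.747,35.372) → (58.621,31.817) → (76.495,35.372) → (91.649,45.497) → (101.774,60.651) → (105.329,78.525), returning to the start.

Shape 5 is a circle drawn with `<circle>`. Its stroke #000000 means engrave at S171, F3498. After flipping Y the toolpath is (166.952,151.412) → (166.429,154.043) → (164.939,156.273) → (162.709,157.763) → (160.078,158.286) → (157.447,157.763) → (155.217,156.273) → (153.727,154.043) → (153.204,151.412) → (153.727,148.781) → (155.217,146.551) → (157.447,145.061) → (160.078,144.538) → (162.709,145.061) → (164.939,146.551) → (166.429,148.781) → (166.952,151.412), returning to the start.

Shape 6 is a rectangle drawn with `<path>`. Its stroke #008000 means score at S441, F2510. After flipping Y the toolpath is (93.670,135.535) → (218.647,135.535) → (218.647,94.633) → (93.670,94.633) → (93.670,135.535), returning to the start.

; LightBurn 1.5.06
; GRBL device profile, absolute coords
G21
G90
G0 X24.178 Y129.781
M3 S171
G01 X21.676 Y132.540 F3498
G01 X27.862 Y123.532 F3498
G01 X40.001 Y106.637 F3498
G01 X55.361 Y85.739 F3498
G01 X71.210 Y64.719 F3498
G01 X84.814 Y47.459 F3498
G01 X93.440 Y37.842 F3498
G01 X94.356 Y39.749 F3498
M5
G0 X45.352 Y110.957
M3 S441
G01 X255.386 Y75.344 F2510
G01 X208.888 Y45.459 F2510
G01 X6.597 Y41.311 F2510
G01 X141.137 Y145.711 F2510
G01 X45.352 Y110.957 F2510
M5
G0 X11.996 Y97.488
M3 S171
G01 X59.185 Y168.605 F3498
G01 X97.179 Y92.179 F3498
G01 X11.996 Y97.488 F3498
M5
G0 X105.329 Y78.525
M3 S441
G01 X101.774 Y96.399 F2510
G01 X91.649 Y111.553 F2510
G01 X76.495 Y121.678 F2510
G01 X58.621 Y125.233 F2510
G01 X40.747 Y121.678 F2510
G01 X25.593 Y111.553 F2510
G01 X15.468 Y96.399 F2510
G01 X11.913 Y78.525 F2510
G01 X15.468 Y60.651 F2510
G01 X25.593 Y45.497 F2510
G01 X40.747 Y35.372 F2510
G01 X58.621 Y31.817 F2510
G01 X76.495 Y35.372 F2510
G01 X91.649 Y45.497 F2510
G01 X101.774 Y60.651 F2510
G01 X105.329 Y78.525 F2510
M5
G0 X166.952 Y151.412
M3 S171
G01 X166.429 Y154.043 F3498
G01 X164.939 Y156.273 F3498
G01 X162.709 Y157.763 F3498
G01 X160.078 Y158.286 F3498
G01 X157.447 Y157.763 F3498
G01 X155.217 Y156.273 F3498
G01 X153.727 Y154.043 F3498
G01 X153.204 Y151.412 F3498
G01 X153.727 Y148.781 F3498
G01 X155.217 Y146.551 F3498
G01 X157.447 Y145.061 F3498
G01 X160.078 Y144.538 F3498
G01 X162.709 Y145.061 F3498
G01 X164.939 Y146.551 F3498
G01 X166.429 Y148.781 F3498
G01 X166.952 Y151.412 F3498
M5
G0 X93.670 Y135.535
M3 S441
G01 X218.647 Y135.535 F2510
G01 X218.647 Y94.633 F2510
G01 X93.670 Y94.633 F2510
G01 X93.670 Y135.535 F2510
M5
G0 X0.000 Y0.000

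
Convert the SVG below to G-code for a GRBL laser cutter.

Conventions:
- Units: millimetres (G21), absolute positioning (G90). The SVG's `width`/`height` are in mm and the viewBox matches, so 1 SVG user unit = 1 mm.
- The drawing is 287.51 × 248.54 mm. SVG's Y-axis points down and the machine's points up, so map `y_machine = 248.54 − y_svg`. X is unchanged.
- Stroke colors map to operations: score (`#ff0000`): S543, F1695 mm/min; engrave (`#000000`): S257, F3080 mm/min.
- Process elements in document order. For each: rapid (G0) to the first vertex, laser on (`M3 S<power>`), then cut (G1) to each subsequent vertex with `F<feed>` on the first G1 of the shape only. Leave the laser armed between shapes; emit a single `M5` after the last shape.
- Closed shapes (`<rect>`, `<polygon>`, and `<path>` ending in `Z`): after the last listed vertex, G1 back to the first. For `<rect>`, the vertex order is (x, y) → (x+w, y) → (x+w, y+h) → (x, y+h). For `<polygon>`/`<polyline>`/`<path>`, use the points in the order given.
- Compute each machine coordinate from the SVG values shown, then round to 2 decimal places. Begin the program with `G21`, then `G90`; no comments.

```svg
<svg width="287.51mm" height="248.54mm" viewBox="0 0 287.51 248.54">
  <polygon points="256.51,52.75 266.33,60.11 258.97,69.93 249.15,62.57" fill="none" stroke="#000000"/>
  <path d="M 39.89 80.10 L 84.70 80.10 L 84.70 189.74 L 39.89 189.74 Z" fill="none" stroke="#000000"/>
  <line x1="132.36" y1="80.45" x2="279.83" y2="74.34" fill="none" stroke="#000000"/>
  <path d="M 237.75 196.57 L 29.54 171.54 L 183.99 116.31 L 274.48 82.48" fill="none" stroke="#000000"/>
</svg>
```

Since the viewBox matches the mm dimensions, user units are millimetres directly. The only transform is the Y-flip y_m = 248.54 − y_svg.

Shape 1 is a regular polygon drawn with `<polygon>`. Its stroke #000000 means engrave at S257, F3080. After flipping Y the toolpath is (256.51,195.79) → (266.33,188.43) → (258.97,178.61) → (249.15,185.97) → (256.51,195.79), returning to the start.

Shape 2 is a rectangle drawn with `<path>`. Its stroke #000000 means engrave at S257, F3080. After flipping Y the toolpath is (39.89,168.44) → (84.70,168.44) → (84.70,58.80) → (39.89,58.80) → (39.89,168.44), returning to the start.

Shape 3 is a line segment drawn with `<line>`. Its stroke #000000 means engrave at S257, F3080. After flipping Y the toolpath is (132.36,168.09) → (279.83,174.20).

Shape 4 is a open polyline drawn with `<path>`. Its stroke #000000 means engrave at S257, F3080. After flipping Y the toolpath is (237.75,51.97) → (29.54,77.00) → (183.99,132.23) → (274.48,166.06).

G21
G90
G0 X256.51 Y195.79
M3 S257
G1 X266.33 Y188.43 F3080
G1 X258.97 Y178.61
G1 X249.15 Y185.97
G1 X256.51 Y195.79
G0 X39.89 Y168.44
M3 S257
G1 X84.70 Y168.44 F3080
G1 X84.70 Y58.80
G1 X39.89 Y58.80
G1 X39.89 Y168.44
G0 X132.36 Y168.09
M3 S257
G1 X279.83 Y174.20 F3080
G0 X237.75 Y51.97
M3 S257
G1 X29.54 Y77.00 F3080
G1 X183.99 Y132.23
G1 X274.48 Y166.06
M5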